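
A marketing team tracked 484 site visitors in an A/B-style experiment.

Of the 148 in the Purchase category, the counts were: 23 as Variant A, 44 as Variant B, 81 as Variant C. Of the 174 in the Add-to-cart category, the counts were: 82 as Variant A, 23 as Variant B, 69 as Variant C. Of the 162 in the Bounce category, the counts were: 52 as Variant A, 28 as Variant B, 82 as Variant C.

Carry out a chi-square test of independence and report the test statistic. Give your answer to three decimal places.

Row totals: 148, 174, 162. Column totals: 157, 95, 232. Grand total N = 484.
Expected counts (row total × column total / N):
  Purchase, Variant A: 148×157/484 = 48.0083
  Purchase, Variant B: 148×95/484 = 29.0496
  Purchase, Variant C: 148×232/484 = 70.9421
  Add-to-cart, Variant A: 174×157/484 = 56.4421
  Add-to-cart, Variant B: 174×95/484 = 34.1529
  Add-to-cart, Variant C: 174×232/484 = 83.4050
  Bounce, Variant A: 162×157/484 = 52.5496
  Bounce, Variant B: 162×95/484 = 31.7975
  Bounce, Variant C: 162×232/484 = 77.6529
Contributions (O − E)²/E:
  (23 − 48.0083)²/48.0083 = 13.0272
  (44 − 29.0496)²/29.0496 = 7.6942
  (81 − 70.9421)²/70.9421 = 1.4260
  (82 − 56.4421)²/56.4421 = 11.5730
  (23 − 34.1529)²/34.1529 = 3.6421
  (69 − 83.4050)²/83.4050 = 2.4879
  (52 − 52.5496)²/52.5496 = 0.0057
  (28 − 31.7975)²/31.7975 = 0.4535
  (82 − 77.6529)²/77.6529 = 0.2434
χ² = 13.0272 + 7.6942 + 1.4260 + 11.5730 + 3.6421 + 2.4879 + 0.0057 + 0.4535 + 0.2434 = 40.553

40.553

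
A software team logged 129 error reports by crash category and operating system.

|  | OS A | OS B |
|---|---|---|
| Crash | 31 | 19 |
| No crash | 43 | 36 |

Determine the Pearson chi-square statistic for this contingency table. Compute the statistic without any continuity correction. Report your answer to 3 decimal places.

0.717

Row totals: 50, 79. Column totals: 74, 55. Grand total N = 129.
Expected counts (row total × column total / N):
  Crash, OS A: 50×74/129 = 28.68217
  Crash, OS B: 50×55/129 = 21.31783
  No crash, OS A: 79×74/129 = 45.31783
  No crash, OS B: 79×55/129 = 33.68217
Contributions (O − E)²/E:
  (31 − 28.68217)²/28.68217 = 0.1873
  (19 − 21.31783)²/21.31783 = 0.2520
  (43 − 45.31783)²/45.31783 = 0.1185
  (36 − 33.68217)²/33.68217 = 0.1595
χ² = 0.1873 + 0.2520 + 0.1185 + 0.1595 = 0.717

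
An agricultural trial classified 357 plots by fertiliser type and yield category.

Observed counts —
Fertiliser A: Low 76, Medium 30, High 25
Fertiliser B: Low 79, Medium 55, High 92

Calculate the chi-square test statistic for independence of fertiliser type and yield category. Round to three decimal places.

Row totals: 131, 226. Column totals: 155, 85, 117. Grand total N = 357.
Expected counts (row total × column total / N):
  Fertiliser A, Low: 131×155/357 = 56.87675
  Fertiliser A, Medium: 131×85/357 = 31.19048
  Fertiliser A, High: 131×117/357 = 42.93277
  Fertiliser B, Low: 226×155/357 = 98.12325
  Fertiliser B, Medium: 226×85/357 = 53.80952
  Fertiliser B, High: 226×117/357 = 74.06723
Contributions (O − E)²/E:
  (76 − 56.87675)²/56.87675 = 6.4297
  (30 − 31.19048)²/31.19048 = 0.0454
  (25 − 42.93277)²/42.93277 = 7.4904
  (79 − 98.12325)²/98.12325 = 3.7269
  (55 − 53.80952)²/53.80952 = 0.0263
  (92 − 74.06723)²/74.06723 = 4.3418
χ² = 6.4297 + 0.0454 + 7.4904 + 3.7269 + 0.0263 + 4.3418 = 22.061

22.061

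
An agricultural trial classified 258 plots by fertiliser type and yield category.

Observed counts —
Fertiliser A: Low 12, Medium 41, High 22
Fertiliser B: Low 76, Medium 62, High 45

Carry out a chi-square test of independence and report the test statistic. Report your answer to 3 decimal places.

Row totals: 75, 183. Column totals: 88, 103, 67. Grand total N = 258.
Expected counts (row total × column total / N):
  Fertiliser A, Low: 75×88/258 = 25.5814
  Fertiliser A, Medium: 75×103/258 = 29.9419
  Fertiliser A, High: 75×67/258 = 19.4767
  Fertiliser B, Low: 183×88/258 = 62.4186
  Fertiliser B, Medium: 183×103/258 = 73.0581
  Fertiliser B, High: 183×67/258 = 47.5233
Contributions (O − E)²/E:
  (12 − 25.5814)²/25.5814 = 7.2105
  (41 − 29.9419)²/29.9419 = 4.0840
  (22 − 19.4767)²/19.4767 = 0.3269
  (76 − 62.4186)²/62.4186 = 2.9551
  (62 − 73.0581)²/73.0581 = 1.6738
  (45 − 47.5233)²/47.5233 = 0.1340
χ² = 7.2105 + 4.0840 + 0.3269 + 2.9551 + 1.6738 + 0.1340 = 16.384

16.384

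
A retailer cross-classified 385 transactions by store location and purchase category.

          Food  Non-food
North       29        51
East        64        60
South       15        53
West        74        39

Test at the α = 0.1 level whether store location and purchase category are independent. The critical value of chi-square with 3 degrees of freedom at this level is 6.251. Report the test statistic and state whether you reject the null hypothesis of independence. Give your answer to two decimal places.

Row totals: 80, 124, 68, 113. Column totals: 182, 203. Grand total N = 385.
Expected counts (row total × column total / N):
  North, Food: 80×182/385 = 37.818
  North, Non-food: 80×203/385 = 42.182
  East, Food: 124×182/385 = 58.618
  East, Non-food: 124×203/385 = 65.382
  South, Food: 68×182/385 = 32.145
  South, Non-food: 68×203/385 = 35.855
  West, Food: 113×182/385 = 53.418
  West, Non-food: 113×203/385 = 59.582
Contributions (O − E)²/E:
  (29 − 37.818)²/37.818 = 2.0561
  (51 − 42.182)²/42.182 = 1.8434
  (64 − 58.618)²/58.618 = 0.4941
  (60 − 65.382)²/65.382 = 0.4430
  (15 − 32.145)²/32.145 = 9.1445
  (53 − 35.855)²/35.855 = 8.1983
  (74 − 53.418)²/53.418 = 7.9303
  (39 − 59.582)²/59.582 = 7.1098
χ² = 2.0561 + 1.8434 + 0.4941 + 0.4430 + 9.1445 + 8.1983 + 7.9303 + 7.1098 = 37.22
df = (4−1)(2−1) = 3. Since 37.22 > 6.251, reject the null hypothesis of independence at α = 0.1.

37.22; reject H₀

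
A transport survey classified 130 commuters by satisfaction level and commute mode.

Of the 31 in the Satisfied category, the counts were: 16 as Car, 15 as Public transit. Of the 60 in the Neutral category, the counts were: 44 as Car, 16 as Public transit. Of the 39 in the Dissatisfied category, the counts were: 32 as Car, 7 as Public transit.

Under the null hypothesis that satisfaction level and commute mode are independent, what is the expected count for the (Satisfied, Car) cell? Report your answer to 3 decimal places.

21.938

Row total (Satisfied) = 31; column total (Car) = 92; grand total N = 130.
Expected count = (row total × column total) / N = 31 × 92 / 130 = 21.938.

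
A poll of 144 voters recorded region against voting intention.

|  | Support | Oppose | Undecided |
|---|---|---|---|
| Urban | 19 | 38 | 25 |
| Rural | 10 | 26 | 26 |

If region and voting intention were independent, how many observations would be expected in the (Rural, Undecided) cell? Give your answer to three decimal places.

Row total (Rural) = 62; column total (Undecided) = 51; grand total N = 144.
Expected count = (row total × column total) / N = 62 × 51 / 144 = 21.958.

21.958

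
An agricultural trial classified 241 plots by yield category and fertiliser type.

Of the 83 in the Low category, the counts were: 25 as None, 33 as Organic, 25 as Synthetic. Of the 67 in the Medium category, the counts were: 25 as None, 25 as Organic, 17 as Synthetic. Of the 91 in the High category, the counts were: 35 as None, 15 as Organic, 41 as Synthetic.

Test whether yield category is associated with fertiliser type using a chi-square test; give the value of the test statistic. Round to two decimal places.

15.27

Row totals: 83, 67, 91. Column totals: 85, 73, 83. Grand total N = 241.
Expected counts (row total × column total / N):
  Low, None: 83×85/241 = 29.274
  Low, Organic: 83×73/241 = 25.141
  Low, Synthetic: 83×83/241 = 28.585
  Medium, None: 67×85/241 = 23.631
  Medium, Organic: 67×73/241 = 20.295
  Medium, Synthetic: 67×83/241 = 23.075
  High, None: 91×85/241 = 32.095
  High, Organic: 91×73/241 = 27.564
  High, Synthetic: 91×83/241 = 31.340
Contributions (O − E)²/E:
  (25 − 29.274)²/29.274 = 0.6240
  (33 − 25.141)²/25.141 = 2.4567
  (25 − 28.585)²/28.585 = 0.4496
  (25 − 23.631)²/23.631 = 0.0793
  (25 − 20.295)²/20.295 = 1.0908
  (17 − 23.075)²/23.075 = 1.5994
  (35 − 32.095)²/32.095 = 0.2629
  (15 − 27.564)²/27.564 = 5.7268
  (41 − 31.340)²/31.340 = 2.9775
χ² = 0.6240 + 2.4567 + 0.4496 + 0.0793 + 1.0908 + 1.5994 + 0.2629 + 5.7268 + 2.9775 = 15.27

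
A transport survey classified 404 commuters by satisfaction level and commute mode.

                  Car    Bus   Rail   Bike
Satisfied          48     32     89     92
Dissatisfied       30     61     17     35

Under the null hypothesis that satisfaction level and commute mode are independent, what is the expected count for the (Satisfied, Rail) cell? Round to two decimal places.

68.48

Row total (Satisfied) = 261; column total (Rail) = 106; grand total N = 404.
Expected count = (row total × column total) / N = 261 × 106 / 404 = 68.48.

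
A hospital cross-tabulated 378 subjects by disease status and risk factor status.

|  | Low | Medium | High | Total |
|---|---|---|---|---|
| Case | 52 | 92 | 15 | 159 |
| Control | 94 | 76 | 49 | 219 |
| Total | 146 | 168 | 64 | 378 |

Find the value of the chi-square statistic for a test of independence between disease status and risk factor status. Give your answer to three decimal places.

Grand total N = 378.
Expected counts (row total × column total / N):
  Case, Low: 159×146/378 = 61.4127
  Case, Medium: 159×168/378 = 70.6667
  Case, High: 159×64/378 = 26.9206
  Control, Low: 219×146/378 = 84.5873
  Control, Medium: 219×168/378 = 97.3333
  Control, High: 219×64/378 = 37.0794
Contributions (O − E)²/E:
  (52 − 61.4127)²/61.4127 = 1.4427
  (92 − 70.6667)²/70.6667 = 6.4402
  (15 − 26.9206)²/26.9206 = 5.2785
  (94 − 84.5873)²/84.5873 = 1.0474
  (76 − 97.3333)²/97.3333 = 4.6758
  (49 − 37.0794)²/37.0794 = 3.8323
χ² = 1.4427 + 6.4402 + 5.2785 + 1.0474 + 4.6758 + 3.8323 = 22.717

22.717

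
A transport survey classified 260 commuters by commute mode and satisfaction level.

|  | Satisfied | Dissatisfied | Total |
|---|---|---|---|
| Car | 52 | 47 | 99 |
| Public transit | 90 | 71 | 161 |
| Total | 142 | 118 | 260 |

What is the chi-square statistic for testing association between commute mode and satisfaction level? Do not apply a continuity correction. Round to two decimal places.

Grand total N = 260.
Expected counts (row total × column total / N):
  Car, Satisfied: 99×142/260 = 54.069
  Car, Dissatisfied: 99×118/260 = 44.931
  Public transit, Satisfied: 161×142/260 = 87.931
  Public transit, Dissatisfied: 161×118/260 = 73.069
Contributions (O − E)²/E:
  (52 − 54.069)²/54.069 = 0.0792
  (47 − 44.931)²/44.931 = 0.0953
  (90 − 87.931)²/87.931 = 0.0487
  (71 − 73.069)²/73.069 = 0.0586
χ² = 0.0792 + 0.0953 + 0.0487 + 0.0586 = 0.28

0.28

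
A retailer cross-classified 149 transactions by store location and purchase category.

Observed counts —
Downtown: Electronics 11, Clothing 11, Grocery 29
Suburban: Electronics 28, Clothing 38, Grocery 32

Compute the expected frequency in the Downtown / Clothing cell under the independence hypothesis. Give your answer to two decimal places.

Row total (Downtown) = 51; column total (Clothing) = 49; grand total N = 149.
Expected count = (row total × column total) / N = 51 × 49 / 149 = 16.77.

16.77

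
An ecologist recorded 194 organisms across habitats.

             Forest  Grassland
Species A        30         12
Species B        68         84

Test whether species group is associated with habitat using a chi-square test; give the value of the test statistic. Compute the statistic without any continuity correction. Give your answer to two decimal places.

9.38

Row totals: 42, 152. Column totals: 98, 96. Grand total N = 194.
Expected counts (row total × column total / N):
  Species A, Forest: 42×98/194 = 21.216
  Species A, Grassland: 42×96/194 = 20.784
  Species B, Forest: 152×98/194 = 76.784
  Species B, Grassland: 152×96/194 = 75.216
Contributions (O − E)²/E:
  (30 − 21.216)²/21.216 = 3.6368
  (12 − 20.784)²/20.784 = 3.7124
  (68 − 76.784)²/76.784 = 1.0049
  (84 − 75.216)²/75.216 = 1.0258
χ² = 3.6368 + 3.7124 + 1.0049 + 1.0258 = 9.38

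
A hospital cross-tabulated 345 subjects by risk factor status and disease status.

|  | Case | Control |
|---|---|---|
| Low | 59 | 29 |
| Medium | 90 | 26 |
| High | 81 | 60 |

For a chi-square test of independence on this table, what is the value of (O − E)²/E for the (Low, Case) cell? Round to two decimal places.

Row total (Low) = 88; column total (Case) = 230; N = 345.
Expected count E = 88 × 230 / 345 = 58.667.
Contribution = (O − E)²/E = (59 − 58.667)² / 58.667 = 0.00.

0.00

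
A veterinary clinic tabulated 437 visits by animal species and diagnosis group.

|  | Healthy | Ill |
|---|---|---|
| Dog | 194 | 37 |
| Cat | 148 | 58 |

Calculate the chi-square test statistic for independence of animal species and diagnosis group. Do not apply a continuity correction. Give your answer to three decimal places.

Row totals: 231, 206. Column totals: 342, 95. Grand total N = 437.
Expected counts (row total × column total / N):
  Dog, Healthy: 231×342/437 = 180.7826
  Dog, Ill: 231×95/437 = 50.2174
  Cat, Healthy: 206×342/437 = 161.2174
  Cat, Ill: 206×95/437 = 44.7826
Contributions (O − E)²/E:
  (194 − 180.7826)²/180.7826 = 0.9664
  (37 − 50.2174)²/50.2174 = 3.4789
  (148 − 161.2174)²/161.2174 = 1.0836
  (58 − 44.7826)²/44.7826 = 3.9011
χ² = 0.9664 + 3.4789 + 1.0836 + 3.9011 = 9.430

9.430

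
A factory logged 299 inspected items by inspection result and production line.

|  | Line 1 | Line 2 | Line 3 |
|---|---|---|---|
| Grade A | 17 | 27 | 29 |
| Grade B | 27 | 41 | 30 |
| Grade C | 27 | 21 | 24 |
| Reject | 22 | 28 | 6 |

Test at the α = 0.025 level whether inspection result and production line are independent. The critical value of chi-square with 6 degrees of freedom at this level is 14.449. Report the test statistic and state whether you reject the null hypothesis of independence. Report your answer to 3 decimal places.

17.364; reject H₀

Row totals: 73, 98, 72, 56. Column totals: 93, 117, 89. Grand total N = 299.
Expected counts (row total × column total / N):
  Grade A, Line 1: 73×93/299 = 22.7057
  Grade A, Line 2: 73×117/299 = 28.5652
  Grade A, Line 3: 73×89/299 = 21.7291
  Grade B, Line 1: 98×93/299 = 30.4816
  Grade B, Line 2: 98×117/299 = 38.3478
  Grade B, Line 3: 98×89/299 = 29.1706
  Grade C, Line 1: 72×93/299 = 22.3946
  Grade C, Line 2: 72×117/299 = 28.1739
  Grade C, Line 3: 72×89/299 = 21.4314
  Reject, Line 1: 56×93/299 = 17.4181
  Reject, Line 2: 56×117/299 = 21.9130
  Reject, Line 3: 56×89/299 = 16.6689
Contributions (O − E)²/E:
  (17 − 22.7057)²/22.7057 = 1.4338
  (27 − 28.5652)²/28.5652 = 0.0858
  (29 − 21.7291)²/21.7291 = 2.4330
  (27 − 30.4816)²/30.4816 = 0.3977
  (41 − 38.3478)²/38.3478 = 0.1834
  (30 − 29.1706)²/29.1706 = 0.0236
  (27 − 22.3946)²/22.3946 = 0.9471
  (21 − 28.1739)²/28.1739 = 1.8267
  (24 − 21.4314)²/21.4314 = 0.3079
  (22 − 17.4181)²/17.4181 = 1.2053
  (28 − 21.9130)²/21.9130 = 1.6908
  (6 − 16.6689)²/16.6689 = 6.8286
χ² = 1.4338 + 0.0858 + 2.4330 + 0.3977 + 0.1834 + 0.0236 + 0.9471 + 1.8267 + 0.3079 + 1.2053 + 1.6908 + 6.8286 = 17.364
df = (4−1)(3−1) = 6. Since 17.364 > 14.449, reject the null hypothesis of independence at α = 0.025.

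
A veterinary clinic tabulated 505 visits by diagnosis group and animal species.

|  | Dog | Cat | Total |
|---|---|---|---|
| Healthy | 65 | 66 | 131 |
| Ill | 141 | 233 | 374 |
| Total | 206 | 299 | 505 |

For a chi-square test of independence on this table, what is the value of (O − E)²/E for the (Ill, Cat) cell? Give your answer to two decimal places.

Row total (Ill) = 374; column total (Cat) = 299; N = 505.
Expected count E = 374 × 299 / 505 = 221.438.
Contribution = (O − E)²/E = (233 − 221.438)² / 221.438 = 0.60.

0.60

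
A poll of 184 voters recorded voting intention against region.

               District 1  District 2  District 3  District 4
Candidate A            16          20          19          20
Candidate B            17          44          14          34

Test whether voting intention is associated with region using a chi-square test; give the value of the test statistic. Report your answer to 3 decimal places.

Row totals: 75, 109. Column totals: 33, 64, 33, 54. Grand total N = 184.
Expected counts (row total × column total / N):
  Candidate A, District 1: 75×33/184 = 13.4511
  Candidate A, District 2: 75×64/184 = 26.0870
  Candidate A, District 3: 75×33/184 = 13.4511
  Candidate A, District 4: 75×54/184 = 22.0109
  Candidate B, District 1: 109×33/184 = 19.5489
  Candidate B, District 2: 109×64/184 = 37.9130
  Candidate B, District 3: 109×33/184 = 19.5489
  Candidate B, District 4: 109×54/184 = 31.9891
Contributions (O − E)²/E:
  (16 − 13.4511)²/13.4511 = 0.4830
  (20 − 26.0870)²/26.0870 = 1.4203
  (19 − 13.4511)²/13.4511 = 2.2891
  (20 − 22.0109)²/22.0109 = 0.1837
  (17 − 19.5489)²/19.5489 = 0.3323
  (44 − 37.9130)²/37.9130 = 0.9773
  (14 − 19.5489)²/19.5489 = 1.5750
  (34 − 31.9891)²/31.9891 = 0.1264
χ² = 0.4830 + 1.4203 + 2.2891 + 0.1837 + 0.3323 + 0.9773 + 1.5750 + 0.1264 = 7.387

7.387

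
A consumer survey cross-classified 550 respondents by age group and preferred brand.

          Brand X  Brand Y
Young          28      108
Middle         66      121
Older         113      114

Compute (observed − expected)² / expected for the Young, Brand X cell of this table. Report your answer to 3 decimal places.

10.502

Row total (Young) = 136; column total (Brand X) = 207; N = 550.
Expected count E = 136 × 207 / 550 = 51.1855.
Contribution = (O − E)²/E = (28 − 51.1855)² / 51.1855 = 10.502.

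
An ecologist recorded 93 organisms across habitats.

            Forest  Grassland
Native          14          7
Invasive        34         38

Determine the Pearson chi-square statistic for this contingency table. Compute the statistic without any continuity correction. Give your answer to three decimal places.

Row totals: 21, 72. Column totals: 48, 45. Grand total N = 93.
Expected counts (row total × column total / N):
  Native, Forest: 21×48/93 = 10.8387
  Native, Grassland: 21×45/93 = 10.1613
  Invasive, Forest: 72×48/93 = 37.1613
  Invasive, Grassland: 72×45/93 = 34.8387
Contributions (O − E)²/E:
  (14 − 10.8387)²/10.8387 = 0.9220
  (7 − 10.1613)²/10.1613 = 0.9835
  (34 − 37.1613)²/37.1613 = 0.2689
  (38 − 34.8387)²/34.8387 = 0.2869
χ² = 0.9220 + 0.9835 + 0.2689 + 0.2869 = 2.461

2.461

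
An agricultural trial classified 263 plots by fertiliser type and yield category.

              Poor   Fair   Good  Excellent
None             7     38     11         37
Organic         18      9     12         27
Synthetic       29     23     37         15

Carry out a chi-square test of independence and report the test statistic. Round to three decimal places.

50.865

Row totals: 93, 66, 104. Column totals: 54, 70, 60, 79. Grand total N = 263.
Expected counts (row total × column total / N):
  None, Poor: 93×54/263 = 19.09506
  None, Fair: 93×70/263 = 24.75285
  None, Good: 93×60/263 = 21.21673
  None, Excellent: 93×79/263 = 27.93536
  Organic, Poor: 66×54/263 = 13.55133
  Organic, Fair: 66×70/263 = 17.56654
  Organic, Good: 66×60/263 = 15.05703
  Organic, Excellent: 66×79/263 = 19.82510
  Synthetic, Poor: 104×54/263 = 21.35361
  Synthetic, Fair: 104×70/263 = 27.68061
  Synthetic, Good: 104×60/263 = 23.72624
  Synthetic, Excellent: 104×79/263 = 31.23954
Contributions (O − E)²/E:
  (7 − 19.09506)²/19.09506 = 7.6612
  (38 − 24.75285)²/24.75285 = 7.0896
  (11 − 21.21673)²/21.21673 = 4.9198
  (37 − 27.93536)²/27.93536 = 2.9414
  (18 − 13.55133)²/13.55133 = 1.4604
  (9 − 17.56654)²/17.56654 = 4.1776
  (12 − 15.05703)²/15.05703 = 0.6207
  (27 − 19.82510)²/19.82510 = 2.5967
  (29 − 21.35361)²/21.35361 = 2.7381
  (23 − 27.68061)²/27.68061 = 0.7915
  (37 − 23.72624)²/23.72624 = 7.4261
  (15 − 31.23954)²/31.23954 = 8.4420
χ² = 7.6612 + 7.0896 + 4.9198 + 2.9414 + 1.4604 + 4.1776 + 0.6207 + 2.5967 + 2.7381 + 0.7915 + 7.4261 + 8.4420 = 50.865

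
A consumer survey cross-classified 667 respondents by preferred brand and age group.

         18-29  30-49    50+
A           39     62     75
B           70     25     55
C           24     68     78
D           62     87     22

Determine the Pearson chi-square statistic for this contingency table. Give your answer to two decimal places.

94.59

Row totals: 176, 150, 170, 171. Column totals: 195, 242, 230. Grand total N = 667.
Expected counts (row total × column total / N):
  A, 18-29: 176×195/667 = 51.454
  A, 30-49: 176×242/667 = 63.856
  A, 50+: 176×230/667 = 60.690
  B, 18-29: 150×195/667 = 43.853
  B, 30-49: 150×242/667 = 54.423
  B, 50+: 150×230/667 = 51.724
  C, 18-29: 170×195/667 = 49.700
  C, 30-49: 170×242/667 = 61.679
  C, 50+: 170×230/667 = 58.621
  D, 18-29: 171×195/667 = 49.993
  D, 30-49: 171×242/667 = 62.042
  D, 50+: 171×230/667 = 58.966
Contributions (O − E)²/E:
  (39 − 51.454)²/51.454 = 3.0144
  (62 − 63.856)²/63.856 = 0.0539
  (75 − 60.690)²/60.690 = 3.3741
  (70 − 43.853)²/43.853 = 15.5899
  (25 − 54.423)²/54.423 = 15.9071
  (55 − 51.724)²/51.724 = 0.2075
  (24 − 49.700)²/49.700 = 13.2895
  (68 − 61.679)²/61.679 = 0.6478
  (78 − 58.621)²/58.621 = 6.4063
  (62 − 49.993)²/49.993 = 2.8838
  (87 − 62.042)²/62.042 = 10.0400
  (22 − 58.966)²/58.966 = 23.1741
χ² = 3.0144 + 0.0539 + 3.3741 + 15.5899 + 15.9071 + 0.2075 + 13.2895 + 0.6478 + 6.4063 + 2.8838 + 10.0400 + 23.1741 = 94.59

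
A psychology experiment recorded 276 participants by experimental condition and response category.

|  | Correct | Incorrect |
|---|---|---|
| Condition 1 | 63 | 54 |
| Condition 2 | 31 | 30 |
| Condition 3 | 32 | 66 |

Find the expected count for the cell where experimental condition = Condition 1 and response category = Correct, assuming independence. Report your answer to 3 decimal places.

53.413

Row total (Condition 1) = 117; column total (Correct) = 126; grand total N = 276.
Expected count = (row total × column total) / N = 117 × 126 / 276 = 53.413.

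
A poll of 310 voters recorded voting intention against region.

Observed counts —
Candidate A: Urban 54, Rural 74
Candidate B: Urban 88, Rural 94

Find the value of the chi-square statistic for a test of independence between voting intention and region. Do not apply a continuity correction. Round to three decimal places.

Row totals: 128, 182. Column totals: 142, 168. Grand total N = 310.
Expected counts (row total × column total / N):
  Candidate A, Urban: 128×142/310 = 58.6323
  Candidate A, Rural: 128×168/310 = 69.3677
  Candidate B, Urban: 182×142/310 = 83.3677
  Candidate B, Rural: 182×168/310 = 98.6323
Contributions (O − E)²/E:
  (54 − 58.6323)²/58.6323 = 0.3660
  (74 − 69.3677)²/69.3677 = 0.3093
  (88 − 83.3677)²/83.3677 = 0.2574
  (94 − 98.6323)²/98.6323 = 0.2176
χ² = 0.3660 + 0.3093 + 0.2574 + 0.2176 = 1.150

1.150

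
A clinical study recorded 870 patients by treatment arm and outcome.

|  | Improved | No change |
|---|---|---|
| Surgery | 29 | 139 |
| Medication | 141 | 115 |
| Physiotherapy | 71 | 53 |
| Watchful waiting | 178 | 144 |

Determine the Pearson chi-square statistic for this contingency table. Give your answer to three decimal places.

79.798

Row totals: 168, 256, 124, 322. Column totals: 419, 451. Grand total N = 870.
Expected counts (row total × column total / N):
  Surgery, Improved: 168×419/870 = 80.9103
  Surgery, No change: 168×451/870 = 87.0897
  Medication, Improved: 256×419/870 = 123.2920
  Medication, No change: 256×451/870 = 132.7080
  Physiotherapy, Improved: 124×419/870 = 59.7195
  Physiotherapy, No change: 124×451/870 = 64.2805
  Watchful waiting, Improved: 322×419/870 = 155.0782
  Watchful waiting, No change: 322×451/870 = 166.9218
Contributions (O − E)²/E:
  (29 − 80.9103)²/80.9103 = 33.3045
  (139 − 87.0897)²/87.0897 = 30.9414
  (141 − 123.2920)²/123.2920 = 2.5433
  (115 − 132.7080)²/132.7080 = 2.3629
  (71 − 59.7195)²/59.7195 = 2.1308
  (53 − 64.2805)²/64.2805 = 1.9796
  (178 − 155.0782)²/155.0782 = 3.3880
  (144 − 166.9218)²/166.9218 = 3.1476
χ² = 33.3045 + 30.9414 + 2.5433 + 2.3629 + 2.1308 + 1.9796 + 3.3880 + 3.1476 = 79.798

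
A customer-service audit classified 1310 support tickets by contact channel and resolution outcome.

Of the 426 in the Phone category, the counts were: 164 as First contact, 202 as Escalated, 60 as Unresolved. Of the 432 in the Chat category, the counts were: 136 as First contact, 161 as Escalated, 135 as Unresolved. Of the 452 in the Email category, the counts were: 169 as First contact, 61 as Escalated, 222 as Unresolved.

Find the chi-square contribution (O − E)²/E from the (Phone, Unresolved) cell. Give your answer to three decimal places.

Row total (Phone) = 426; column total (Unresolved) = 417; N = 1310.
Expected count E = 426 × 417 / 1310 = 135.60458.
Contribution = (O − E)²/E = (60 − 135.60458)² / 135.60458 = 42.152.

42.152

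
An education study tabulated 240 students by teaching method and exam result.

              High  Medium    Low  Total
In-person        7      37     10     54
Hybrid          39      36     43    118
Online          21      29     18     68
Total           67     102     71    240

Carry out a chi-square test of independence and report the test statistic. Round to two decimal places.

Grand total N = 240.
Expected counts (row total × column total / N):
  In-person, High: 54×67/240 = 15.075
  In-person, Medium: 54×102/240 = 22.950
  In-person, Low: 54×71/240 = 15.975
  Hybrid, High: 118×67/240 = 32.942
  Hybrid, Medium: 118×102/240 = 50.150
  Hybrid, Low: 118×71/240 = 34.908
  Online, High: 68×67/240 = 18.983
  Online, Medium: 68×102/240 = 28.900
  Online, Low: 68×71/240 = 20.117
Contributions (O − E)²/E:
  (7 − 15.075)²/15.075 = 4.3254
  (37 − 22.950)²/22.950 = 8.6014
  (10 − 15.975)²/15.975 = 2.2348
  (39 − 32.942)²/32.942 = 1.1141
  (36 − 50.150)²/50.150 = 3.9925
  (43 − 34.908)²/34.908 = 1.8758
  (21 − 18.983)²/18.983 = 0.2143
  (29 − 28.900)²/28.900 = 0.0003
  (18 − 20.117)²/20.117 = 0.2228
χ² = 4.3254 + 8.6014 + 2.2348 + 1.1141 + 3.9925 + 1.8758 + 0.2143 + 0.0003 + 0.2228 = 22.58

22.58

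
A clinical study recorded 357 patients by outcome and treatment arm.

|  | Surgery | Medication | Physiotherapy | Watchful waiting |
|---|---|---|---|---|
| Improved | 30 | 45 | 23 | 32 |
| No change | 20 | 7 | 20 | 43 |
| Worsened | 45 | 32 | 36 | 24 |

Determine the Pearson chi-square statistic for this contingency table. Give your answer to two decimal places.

40.42

Row totals: 130, 90, 137. Column totals: 95, 84, 79, 99. Grand total N = 357.
Expected counts (row total × column total / N):
  Improved, Surgery: 130×95/357 = 34.5938
  Improved, Medication: 130×84/357 = 30.5882
  Improved, Physiotherapy: 130×79/357 = 28.7675
  Improved, Watchful waiting: 130×99/357 = 36.0504
  No change, Surgery: 90×95/357 = 23.9496
  No change, Medication: 90×84/357 = 21.1765
  No change, Physiotherapy: 90×79/357 = 19.9160
  No change, Watchful waiting: 90×99/357 = 24.9580
  Worsened, Surgery: 137×95/357 = 36.4566
  Worsened, Medication: 137×84/357 = 32.2353
  Worsened, Physiotherapy: 137×79/357 = 30.3165
  Worsened, Watchful waiting: 137×99/357 = 37.9916
Contributions (O − E)²/E:
  (30 − 34.5938)²/34.5938 = 0.6100
  (45 − 30.5882)²/30.5882 = 6.7902
  (23 − 28.7675)²/28.7675 = 1.1563
  (32 − 36.0504)²/36.0504 = 0.4551
  (20 − 23.9496)²/23.9496 = 0.6513
  (7 − 21.1765)²/21.1765 = 9.4904
  (20 − 19.9160)²/19.9160 = 0.0004
  (43 − 24.9580)²/24.9580 = 13.0425
  (45 − 36.4566)²/36.4566 = 2.0021
  (32 − 32.2353)²/32.2353 = 0.0017
  (36 − 30.3165)²/30.3165 = 1.0655
  (24 − 37.9916)²/37.9916 = 5.1528
χ² = 0.6100 + 6.7902 + 1.1563 + 0.4551 + 0.6513 + 9.4904 + 0.0004 + 13.0425 + 2.0021 + 0.0017 + 1.0655 + 5.1528 = 40.42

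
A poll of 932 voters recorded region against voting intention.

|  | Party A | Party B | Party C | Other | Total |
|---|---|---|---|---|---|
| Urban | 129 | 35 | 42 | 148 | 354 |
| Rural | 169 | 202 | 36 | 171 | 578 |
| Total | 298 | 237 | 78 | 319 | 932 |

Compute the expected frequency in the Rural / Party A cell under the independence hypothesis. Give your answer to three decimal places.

Row total (Rural) = 578; column total (Party A) = 298; grand total N = 932.
Expected count = (row total × column total) / N = 578 × 298 / 932 = 184.811.

184.811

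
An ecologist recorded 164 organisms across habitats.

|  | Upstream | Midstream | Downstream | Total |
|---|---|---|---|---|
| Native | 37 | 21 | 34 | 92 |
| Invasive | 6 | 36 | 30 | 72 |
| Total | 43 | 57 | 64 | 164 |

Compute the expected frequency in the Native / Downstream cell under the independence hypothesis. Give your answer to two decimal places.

Row total (Native) = 92; column total (Downstream) = 64; grand total N = 164.
Expected count = (row total × column total) / N = 92 × 64 / 164 = 35.90.

35.90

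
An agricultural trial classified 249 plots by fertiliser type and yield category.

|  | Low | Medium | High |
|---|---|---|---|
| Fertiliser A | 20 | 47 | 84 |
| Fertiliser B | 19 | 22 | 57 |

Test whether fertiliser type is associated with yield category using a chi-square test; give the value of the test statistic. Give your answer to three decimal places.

3.114

Row totals: 151, 98. Column totals: 39, 69, 141. Grand total N = 249.
Expected counts (row total × column total / N):
  Fertiliser A, Low: 151×39/249 = 23.6506
  Fertiliser A, Medium: 151×69/249 = 41.8434
  Fertiliser A, High: 151×141/249 = 85.5060
  Fertiliser B, Low: 98×39/249 = 15.3494
  Fertiliser B, Medium: 98×69/249 = 27.1566
  Fertiliser B, High: 98×141/249 = 55.4940
Contributions (O − E)²/E:
  (20 − 23.6506)²/23.6506 = 0.5635
  (47 − 41.8434)²/41.8434 = 0.6355
  (84 − 85.5060)²/85.5060 = 0.0265
  (19 − 15.3494)²/15.3494 = 0.8682
  (22 − 27.1566)²/27.1566 = 0.9792
  (57 − 55.4940)²/55.4940 = 0.0409
χ² = 0.5635 + 0.6355 + 0.0265 + 0.8682 + 0.9792 + 0.0409 = 3.114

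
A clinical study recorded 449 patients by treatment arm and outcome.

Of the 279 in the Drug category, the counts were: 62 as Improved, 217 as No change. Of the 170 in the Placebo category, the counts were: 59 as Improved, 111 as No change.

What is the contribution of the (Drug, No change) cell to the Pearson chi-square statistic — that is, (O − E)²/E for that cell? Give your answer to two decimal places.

0.85

Row total (Drug) = 279; column total (No change) = 328; N = 449.
Expected count E = 279 × 328 / 449 = 203.813.
Contribution = (O − E)²/E = (217 − 203.813)² / 203.813 = 0.85.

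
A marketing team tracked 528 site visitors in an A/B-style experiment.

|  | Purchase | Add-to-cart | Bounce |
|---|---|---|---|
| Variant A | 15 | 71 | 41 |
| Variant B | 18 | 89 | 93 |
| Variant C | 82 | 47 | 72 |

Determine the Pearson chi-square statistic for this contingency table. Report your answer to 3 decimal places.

Row totals: 127, 200, 201. Column totals: 115, 207, 206. Grand total N = 528.
Expected counts (row total × column total / N):
  Variant A, Purchase: 127×115/528 = 27.6610
  Variant A, Add-to-cart: 127×207/528 = 49.7898
  Variant A, Bounce: 127×206/528 = 49.5492
  Variant B, Purchase: 200×115/528 = 43.5606
  Variant B, Add-to-cart: 200×207/528 = 78.4091
  Variant B, Bounce: 200×206/528 = 78.0303
  Variant C, Purchase: 201×115/528 = 43.7784
  Variant C, Add-to-cart: 201×207/528 = 78.8011
  Variant C, Bounce: 201×206/528 = 78.4205
Contributions (O − E)²/E:
  (15 − 27.6610)²/27.6610 = 5.7952
  (71 − 49.7898)²/49.7898 = 9.0354
  (41 − 49.5492)²/49.5492 = 1.4751
  (18 − 43.5606)²/43.5606 = 14.9985
  (89 − 78.4091)²/78.4091 = 1.4305
  (93 − 78.0303)²/78.0303 = 2.8719
  (82 − 43.7784)²/43.7784 = 33.3701
  (47 − 78.8011)²/78.8011 = 12.8337
  (72 − 78.4205)²/78.4205 = 0.5257
χ² = 5.7952 + 9.0354 + 1.4751 + 14.9985 + 1.4305 + 2.8719 + 33.3701 + 12.8337 + 0.5257 = 82.336

82.336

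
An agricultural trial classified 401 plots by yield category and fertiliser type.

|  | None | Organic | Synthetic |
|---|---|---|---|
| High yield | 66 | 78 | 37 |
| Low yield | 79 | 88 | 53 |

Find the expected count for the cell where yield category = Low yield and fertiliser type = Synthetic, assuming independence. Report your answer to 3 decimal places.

49.377

Row total (Low yield) = 220; column total (Synthetic) = 90; grand total N = 401.
Expected count = (row total × column total) / N = 220 × 90 / 401 = 49.377.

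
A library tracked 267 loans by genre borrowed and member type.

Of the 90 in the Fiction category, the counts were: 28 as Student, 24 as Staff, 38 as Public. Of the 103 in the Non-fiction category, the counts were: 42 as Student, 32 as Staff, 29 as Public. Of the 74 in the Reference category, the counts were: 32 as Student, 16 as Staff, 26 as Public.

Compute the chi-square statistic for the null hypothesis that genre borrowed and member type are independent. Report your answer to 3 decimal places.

6.016

Row totals: 90, 103, 74. Column totals: 102, 72, 93. Grand total N = 267.
Expected counts (row total × column total / N):
  Fiction, Student: 90×102/267 = 34.3820
  Fiction, Staff: 90×72/267 = 24.2697
  Fiction, Public: 90×93/267 = 31.3483
  Non-fiction, Student: 103×102/267 = 39.3483
  Non-fiction, Staff: 103×72/267 = 27.7753
  Non-fiction, Public: 103×93/267 = 35.8764
  Reference, Student: 74×102/267 = 28.2697
  Reference, Staff: 74×72/267 = 19.9551
  Reference, Public: 74×93/267 = 25.7753
Contributions (O − E)²/E:
  (28 − 34.3820)²/34.3820 = 1.1846
  (24 − 24.2697)²/24.2697 = 0.0030
  (38 − 31.3483)²/31.3483 = 1.4114
  (42 − 39.3483)²/39.3483 = 0.1787
  (32 − 27.7753)²/27.7753 = 0.6426
  (29 − 35.8764)²/35.8764 = 1.3180
  (32 − 28.2697)²/28.2697 = 0.4922
  (16 − 19.9551)²/19.9551 = 0.7839
  (26 − 25.7753)²/25.7753 = 0.0020
χ² = 1.1846 + 0.0030 + 1.4114 + 0.1787 + 0.6426 + 1.3180 + 0.4922 + 0.7839 + 0.0020 = 6.016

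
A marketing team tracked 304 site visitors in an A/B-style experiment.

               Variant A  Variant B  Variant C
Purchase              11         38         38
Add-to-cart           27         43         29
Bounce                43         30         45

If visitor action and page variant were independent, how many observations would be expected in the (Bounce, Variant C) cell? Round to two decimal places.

Row total (Bounce) = 118; column total (Variant C) = 112; grand total N = 304.
Expected count = (row total × column total) / N = 118 × 112 / 304 = 43.47.

43.47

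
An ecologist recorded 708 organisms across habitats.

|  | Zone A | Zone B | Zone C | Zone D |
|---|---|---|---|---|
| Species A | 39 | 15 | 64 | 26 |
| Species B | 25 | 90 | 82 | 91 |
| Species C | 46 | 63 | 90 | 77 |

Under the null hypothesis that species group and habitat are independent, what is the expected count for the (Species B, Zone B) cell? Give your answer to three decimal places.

Row total (Species B) = 288; column total (Zone B) = 168; grand total N = 708.
Expected count = (row total × column total) / N = 288 × 168 / 708 = 68.339.

68.339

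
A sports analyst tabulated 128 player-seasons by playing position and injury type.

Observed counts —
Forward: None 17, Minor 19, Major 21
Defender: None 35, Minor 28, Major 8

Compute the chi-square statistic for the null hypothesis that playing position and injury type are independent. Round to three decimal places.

12.399

Row totals: 57, 71. Column totals: 52, 47, 29. Grand total N = 128.
Expected counts (row total × column total / N):
  Forward, None: 57×52/128 = 23.1562
  Forward, Minor: 57×47/128 = 20.9297
  Forward, Major: 57×29/128 = 12.9141
  Defender, None: 71×52/128 = 28.8438
  Defender, Minor: 71×47/128 = 26.0703
  Defender, Major: 71×29/128 = 16.0859
Contributions (O − E)²/E:
  (17 − 23.1562)²/23.1562 = 1.6367
  (19 − 20.9297)²/20.9297 = 0.1779
  (21 − 12.9141)²/12.9141 = 5.0628
  (35 − 28.8438)²/28.8438 = 1.3139
  (28 − 26.0703)²/26.0703 = 0.1428
  (8 − 16.0859)²/16.0859 = 4.0645
χ² = 1.6367 + 0.1779 + 5.0628 + 1.3139 + 0.1428 + 4.0645 = 12.399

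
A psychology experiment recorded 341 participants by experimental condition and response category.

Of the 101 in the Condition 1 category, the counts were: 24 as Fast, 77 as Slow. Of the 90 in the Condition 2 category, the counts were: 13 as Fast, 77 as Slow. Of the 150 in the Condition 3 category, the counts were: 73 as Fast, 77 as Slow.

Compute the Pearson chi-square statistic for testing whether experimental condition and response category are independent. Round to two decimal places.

Row totals: 101, 90, 150. Column totals: 110, 231. Grand total N = 341.
Expected counts (row total × column total / N):
  Condition 1, Fast: 101×110/341 = 32.581
  Condition 1, Slow: 101×231/341 = 68.419
  Condition 2, Fast: 90×110/341 = 29.032
  Condition 2, Slow: 90×231/341 = 60.968
  Condition 3, Fast: 150×110/341 = 48.387
  Condition 3, Slow: 150×231/341 = 101.613
Contributions (O − E)²/E:
  (24 − 32.581)²/32.581 = 2.2600
  (77 − 68.419)²/68.419 = 1.0762
  (13 − 29.032)²/29.032 = 8.8532
  (77 − 60.968)²/60.968 = 4.2157
  (73 − 48.387)²/48.387 = 12.5199
  (77 − 101.613)²/101.613 = 5.9618
χ² = 2.2600 + 1.0762 + 8.8532 + 4.2157 + 12.5199 + 5.9618 = 34.89

34.89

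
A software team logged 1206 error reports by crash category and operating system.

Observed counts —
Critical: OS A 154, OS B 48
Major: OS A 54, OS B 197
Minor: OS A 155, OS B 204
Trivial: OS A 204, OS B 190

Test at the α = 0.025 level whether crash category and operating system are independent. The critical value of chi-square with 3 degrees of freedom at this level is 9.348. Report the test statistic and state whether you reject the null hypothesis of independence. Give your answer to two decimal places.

140.48; reject H₀

Row totals: 202, 251, 359, 394. Column totals: 567, 639. Grand total N = 1206.
Expected counts (row total × column total / N):
  Critical, OS A: 202×567/1206 = 94.970
  Critical, OS B: 202×639/1206 = 107.030
  Major, OS A: 251×567/1206 = 118.007
  Major, OS B: 251×639/1206 = 132.993
  Minor, OS A: 359×567/1206 = 168.784
  Minor, OS B: 359×639/1206 = 190.216
  Trivial, OS A: 394×567/1206 = 185.239
  Trivial, OS B: 394×639/1206 = 208.761
Contributions (O − E)²/E:
  (154 − 94.970)²/94.970 = 36.6910
  (48 − 107.030)²/107.030 = 32.5567
  (54 − 118.007)²/118.007 = 34.7174
  (197 − 132.993)²/132.993 = 30.8054
  (155 − 168.784)²/168.784 = 1.1257
  (204 − 190.216)²/190.216 = 0.9989
  (204 − 185.239)²/185.239 = 1.9001
  (190 − 208.761)²/208.761 = 1.6860
χ² = 36.6910 + 32.5567 + 34.7174 + 30.8054 + 1.1257 + 0.9989 + 1.9001 + 1.6860 = 140.48
df = (4−1)(2−1) = 3. Since 140.48 > 9.348, reject the null hypothesis of independence at α = 0.025.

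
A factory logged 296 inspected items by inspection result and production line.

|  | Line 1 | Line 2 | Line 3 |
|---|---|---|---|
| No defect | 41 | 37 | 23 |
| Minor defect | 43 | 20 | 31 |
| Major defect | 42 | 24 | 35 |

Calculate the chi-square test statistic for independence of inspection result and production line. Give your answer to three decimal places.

8.021

Row totals: 101, 94, 101. Column totals: 126, 81, 89. Grand total N = 296.
Expected counts (row total × column total / N):
  No defect, Line 1: 101×126/296 = 42.9932
  No defect, Line 2: 101×81/296 = 27.6385
  No defect, Line 3: 101×89/296 = 30.3682
  Minor defect, Line 1: 94×126/296 = 40.0135
  Minor defect, Line 2: 94×81/296 = 25.7230
  Minor defect, Line 3: 94×89/296 = 28.2635
  Major defect, Line 1: 101×126/296 = 42.9932
  Major defect, Line 2: 101×81/296 = 27.6385
  Major defect, Line 3: 101×89/296 = 30.3682
Contributions (O − E)²/E:
  (41 − 42.9932)²/42.9932 = 0.0924
  (37 − 27.6385)²/27.6385 = 3.1709
  (23 − 30.3682)²/30.3682 = 1.7877
  (43 − 40.0135)²/40.0135 = 0.2229
  (20 − 25.7230)²/25.7230 = 1.2733
  (31 − 28.2635)²/28.2635 = 0.2650
  (42 − 42.9932)²/42.9932 = 0.0229
  (24 − 27.6385)²/27.6385 = 0.4790
  (35 − 30.3682)²/30.3682 = 0.7064
χ² = 0.0924 + 3.1709 + 1.7877 + 0.2229 + 1.2733 + 0.2650 + 0.0229 + 0.4790 + 0.7064 = 8.021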